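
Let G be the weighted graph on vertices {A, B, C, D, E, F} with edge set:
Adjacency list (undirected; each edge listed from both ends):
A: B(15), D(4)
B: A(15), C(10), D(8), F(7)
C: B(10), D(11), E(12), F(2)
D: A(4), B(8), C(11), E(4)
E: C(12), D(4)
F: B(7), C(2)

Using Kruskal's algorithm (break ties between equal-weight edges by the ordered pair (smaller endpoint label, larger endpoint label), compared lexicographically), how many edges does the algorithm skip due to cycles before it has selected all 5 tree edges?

0

Kruskal: consider edges lightest-first.
C F (2): add. Components now {A} {B} {C,F} {D} {E}
A D (4): add. Components now {A,D} {B} {C,F} {E}
D E (4): add. Components now {A,D,E} {B} {C,F}
B F (7): add. Components now {A,D,E} {B,C,F}
B D (8): add. Components now {A,B,C,D,E,F}
Edges rejected before the tree was complete: 0.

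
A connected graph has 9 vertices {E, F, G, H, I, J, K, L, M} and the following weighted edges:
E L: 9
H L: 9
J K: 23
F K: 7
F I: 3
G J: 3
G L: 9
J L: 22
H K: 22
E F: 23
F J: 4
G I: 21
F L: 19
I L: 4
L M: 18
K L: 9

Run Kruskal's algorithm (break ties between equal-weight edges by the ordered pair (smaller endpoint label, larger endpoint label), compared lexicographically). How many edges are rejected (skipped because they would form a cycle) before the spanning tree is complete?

Kruskal: consider edges lightest-first.
F I (3): add — endpoints in different components.
G J (3): add — endpoints in different components.
F J (4): add — endpoints in different components.
I L (4): add — endpoints in different components.
F K (7): add — endpoints in different components.
E L (9): add — endpoints in different components.
G L (9): skip — G and L already connected.
H L (9): add — endpoints in different components.
K L (9): skip — K and L already connected.
L M (18): add — endpoints in different components.
Edges rejected before the tree was complete: 2.

2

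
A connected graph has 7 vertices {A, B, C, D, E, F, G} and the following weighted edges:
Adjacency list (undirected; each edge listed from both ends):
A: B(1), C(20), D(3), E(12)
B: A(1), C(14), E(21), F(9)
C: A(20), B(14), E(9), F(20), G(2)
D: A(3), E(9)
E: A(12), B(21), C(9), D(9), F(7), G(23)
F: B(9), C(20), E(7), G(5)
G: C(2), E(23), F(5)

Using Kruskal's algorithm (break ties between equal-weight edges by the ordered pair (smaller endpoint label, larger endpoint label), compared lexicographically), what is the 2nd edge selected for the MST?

C-G

Sort edges by weight, then run Kruskal:
A B (1): add. Components now {A,B} {C} {D} {E} {F} {G}
C G (2): add. Components now {A,B} {C,G} {D} {E} {F}
A D (3): add. Components now {A,B,D} {C,G} {E} {F}
F G (5): add. Components now {A,B,D} {C,F,G} {E}
E F (7): add. Components now {A,B,D} {C,E,F,G}
B F (9): add. Components now {A,B,C,D,E,F,G}
The 2nd edge added is C G.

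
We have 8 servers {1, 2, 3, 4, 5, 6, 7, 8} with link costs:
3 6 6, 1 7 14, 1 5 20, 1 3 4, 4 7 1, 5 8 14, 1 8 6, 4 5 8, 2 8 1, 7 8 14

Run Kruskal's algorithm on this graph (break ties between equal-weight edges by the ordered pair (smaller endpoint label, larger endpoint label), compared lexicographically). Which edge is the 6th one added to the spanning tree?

4-5

Kruskal's algorithm — process edges by increasing weight (ties by edge label):
2 8 (1): add — endpoints in different components.
4 7 (1): add — endpoints in different components.
1 3 (4): add — endpoints in different components.
1 8 (6): add — endpoints in different components.
3 6 (6): add — endpoints in different components.
4 5 (8): add — endpoints in different components.
1 7 (14): add — endpoints in different components.
The 6th edge added is 4 5.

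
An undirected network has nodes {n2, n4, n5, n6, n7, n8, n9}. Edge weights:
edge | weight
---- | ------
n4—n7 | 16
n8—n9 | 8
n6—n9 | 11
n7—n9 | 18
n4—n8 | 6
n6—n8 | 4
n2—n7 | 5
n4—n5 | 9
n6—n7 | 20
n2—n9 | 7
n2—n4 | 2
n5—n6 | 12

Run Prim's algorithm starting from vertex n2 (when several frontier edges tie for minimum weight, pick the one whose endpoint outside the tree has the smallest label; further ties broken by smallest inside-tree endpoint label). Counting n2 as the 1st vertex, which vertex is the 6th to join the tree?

n9

Prim's algorithm from n2:
Step 1: frontier [n2—n4 2, n2—n7 5, n2—n9 7] → take n2—n4 (2); add n4.
Step 2: frontier [n2—n7 5, n2—n9 7, n4—n8 6, n4—n5 9, n4—n7 16] → take n2—n7 (5); add n7.
Step 3: frontier [n2—n9 7, n4—n8 6, n4—n5 9, n7—n9 18, n6—n7 20] → take n4—n8 (6); add n8.
Step 4: frontier [n2—n9 7, n4—n5 9, n7—n9 18, n6—n7 20, n6—n8 4, n8—n9 8] → take n6—n8 (4); add n6.
Step 5: frontier [n2—n9 7, n4—n5 9, n6—n9 11, n5—n6 12, n7—n9 18, n8—n9 8] → take n2—n9 (7); add n9.
Step 6: frontier [n4—n5 9, n5—n6 12] → take n4—n5 (9); add n5.
Vertex order: n2, n4, n7, n8, n6, n9, n5. The 6th vertex is n9.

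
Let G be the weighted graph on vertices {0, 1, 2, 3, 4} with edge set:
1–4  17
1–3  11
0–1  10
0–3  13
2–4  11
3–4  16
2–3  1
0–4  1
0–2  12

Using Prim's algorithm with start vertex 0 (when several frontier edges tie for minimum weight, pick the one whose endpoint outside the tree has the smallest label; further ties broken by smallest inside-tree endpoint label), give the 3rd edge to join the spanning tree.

2-4

Grow the tree from 0 using Prim:
Step 1: frontier [0–4 1, 0–1 10, 0–2 12, 0–3 13] → take 0–4 (1); add 4.
Step 2: frontier [0–1 10, 0–2 12, 0–3 13, 2–4 11, 3–4 16, 1–4 17] → take 0–1 (10); add 1.
Step 3: frontier [0–2 12, 0–3 13, 1–3 11, 2–4 11, 3–4 16] → take 2–4 (11); add 2.
Step 4: frontier [0–3 13, 1–3 11, 2–3 1, 3–4 16] → take 2–3 (1); add 3.
The 3rd edge added is 2–4.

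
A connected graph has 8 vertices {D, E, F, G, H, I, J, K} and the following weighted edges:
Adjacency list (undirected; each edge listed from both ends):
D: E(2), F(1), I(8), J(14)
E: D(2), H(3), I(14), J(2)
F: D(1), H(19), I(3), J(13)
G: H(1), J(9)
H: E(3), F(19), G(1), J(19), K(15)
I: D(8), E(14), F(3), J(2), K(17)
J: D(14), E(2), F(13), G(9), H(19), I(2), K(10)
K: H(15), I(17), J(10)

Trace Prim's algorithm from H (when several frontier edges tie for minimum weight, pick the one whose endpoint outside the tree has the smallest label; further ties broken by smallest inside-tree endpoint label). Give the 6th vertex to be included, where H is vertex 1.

Prim, starting at H.
Step 1: cheapest edge leaving the tree is G—H (1); add G.
Step 2: cheapest edge leaving the tree is E—H (3); add E.
Step 3: cheapest edge leaving the tree is D—E (2); add D.
Step 4: cheapest edge leaving the tree is D—F (1); add F.
Step 5: cheapest edge leaving the tree is E—J (2); add J.
Step 6: cheapest edge leaving the tree is I—J (2); add I.
Step 7: cheapest edge leaving the tree is J—K (10); add K.
Vertex order: H, G, E, D, F, J, I, K. The 6th vertex is J.

J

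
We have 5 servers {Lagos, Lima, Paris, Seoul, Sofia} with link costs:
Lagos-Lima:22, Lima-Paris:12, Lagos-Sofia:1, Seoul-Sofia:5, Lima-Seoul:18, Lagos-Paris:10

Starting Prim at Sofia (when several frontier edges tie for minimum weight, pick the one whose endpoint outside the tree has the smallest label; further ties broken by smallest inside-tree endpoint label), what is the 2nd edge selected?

Grow the tree from Sofia using Prim:
Step 1: frontier [Lagos-Sofia 1, Seoul-Sofia 5] → take Lagos-Sofia (1); add Lagos.
Step 2: frontier [Lagos-Paris 10, Lagos-Lima 22, Seoul-Sofia 5] → take Seoul-Sofia (5); add Seoul.
Step 3: frontier [Lagos-Paris 10, Lagos-Lima 22, Lima-Seoul 18] → take Lagos-Paris (10); add Paris.
Step 4: frontier [Lagos-Lima 22, Lima-Paris 12, Lima-Seoul 18] → take Lima-Paris (12); add Lima.
The 2nd edge added is Seoul-Sofia.

Seoul-Sofia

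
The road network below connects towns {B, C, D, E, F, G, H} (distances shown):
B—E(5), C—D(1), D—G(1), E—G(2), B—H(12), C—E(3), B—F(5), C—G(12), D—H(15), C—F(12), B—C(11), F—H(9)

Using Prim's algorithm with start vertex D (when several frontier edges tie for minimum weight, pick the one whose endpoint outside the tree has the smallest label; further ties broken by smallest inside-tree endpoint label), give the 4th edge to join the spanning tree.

Prim's algorithm from D:
Step 1: cheapest edge leaving the tree is C—D (1); add C.
Step 2: cheapest edge leaving the tree is D—G (1); add G.
Step 3: cheapest edge leaving the tree is E—G (2); add E.
Step 4: cheapest edge leaving the tree is B—E (5); add B.
Step 5: cheapest edge leaving the tree is B—F (5); add F.
Step 6: cheapest edge leaving the tree is F—H (9); add H.
The 4th edge added is B—E.

B-E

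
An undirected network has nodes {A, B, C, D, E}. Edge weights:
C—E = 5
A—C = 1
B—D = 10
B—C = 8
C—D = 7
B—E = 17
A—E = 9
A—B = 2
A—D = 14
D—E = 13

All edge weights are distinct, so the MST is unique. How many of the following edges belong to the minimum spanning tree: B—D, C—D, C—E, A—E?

2

Kruskal: consider edges lightest-first.
A—C (1): add. Components now {A,C} {B} {D} {E}
A—B (2): add. Components now {A,B,C} {D} {E}
C—E (5): add. Components now {A,B,C,E} {D}
C—D (7): add. Components now {A,B,C,D,E}
MST edge set: {A—C, A—B, C—E, C—D}.
Of the listed edges, {C—D, C—E} are in the MST → 2.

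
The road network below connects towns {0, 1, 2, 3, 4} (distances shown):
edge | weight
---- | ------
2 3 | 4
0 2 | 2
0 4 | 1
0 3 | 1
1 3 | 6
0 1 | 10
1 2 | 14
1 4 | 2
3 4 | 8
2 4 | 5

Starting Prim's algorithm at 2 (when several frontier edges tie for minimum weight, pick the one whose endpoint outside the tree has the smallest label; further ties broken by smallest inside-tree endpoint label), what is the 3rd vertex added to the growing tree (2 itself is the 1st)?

Prim's algorithm from 2:
Step 1: frontier [0 2 2, 2 3 4, 2 4 5, 1 2 14] → take 0 2 (2); add 0.
Step 2: frontier [0 3 1, 0 4 1, 0 1 10, 2 3 4, 2 4 5, 1 2 14] → take 0 3 (1); add 3.
Step 3: frontier [0 4 1, 0 1 10, 2 4 5, 1 2 14, 1 3 6, 3 4 8] → take 0 4 (1); add 4.
Step 4: frontier [0 1 10, 1 2 14, 1 3 6, 1 4 2] → take 1 4 (2); add 1.
Vertex order: 2, 0, 3, 4, 1. The 3rd vertex is 3.

3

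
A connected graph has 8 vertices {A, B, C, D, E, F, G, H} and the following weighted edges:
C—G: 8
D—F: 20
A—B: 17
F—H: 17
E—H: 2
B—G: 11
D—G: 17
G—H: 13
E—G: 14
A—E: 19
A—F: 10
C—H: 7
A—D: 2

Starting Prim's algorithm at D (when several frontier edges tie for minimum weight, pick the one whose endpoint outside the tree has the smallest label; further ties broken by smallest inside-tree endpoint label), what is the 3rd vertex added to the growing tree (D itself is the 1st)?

Grow the tree from D using Prim:
Step 1: cheapest edge leaving the tree is A—D (2); add A.
Step 2: cheapest edge leaving the tree is A—F (10); add F.
Step 3: cheapest edge leaving the tree is A—B (17); add B.
Step 4: cheapest edge leaving the tree is B—G (11); add G.
Step 5: cheapest edge leaving the tree is C—G (8); add C.
Step 6: cheapest edge leaving the tree is C—H (7); add H.
Step 7: cheapest edge leaving the tree is E—H (2); add E.
Vertex order: D, A, F, B, G, C, H, E. The 3rd vertex is F.

F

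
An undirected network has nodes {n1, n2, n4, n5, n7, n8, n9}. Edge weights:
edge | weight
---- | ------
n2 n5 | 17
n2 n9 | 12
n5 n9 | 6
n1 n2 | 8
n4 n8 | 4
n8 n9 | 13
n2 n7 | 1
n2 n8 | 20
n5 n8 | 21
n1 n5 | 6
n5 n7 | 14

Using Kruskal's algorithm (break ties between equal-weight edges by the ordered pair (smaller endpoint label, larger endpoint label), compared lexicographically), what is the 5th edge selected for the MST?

Kruskal: consider edges lightest-first.
n2 n7 (1): add — endpoints in different components.
n4 n8 (4): add — endpoints in different components.
n1 n5 (6): add — endpoints in different components.
n5 n9 (6): add — endpoints in different components.
n1 n2 (8): add — endpoints in different components.
n2 n9 (12): skip — n2 and n9 already connected.
n8 n9 (13): add — endpoints in different components.
The 5th edge added is n1 n2.

n1-n2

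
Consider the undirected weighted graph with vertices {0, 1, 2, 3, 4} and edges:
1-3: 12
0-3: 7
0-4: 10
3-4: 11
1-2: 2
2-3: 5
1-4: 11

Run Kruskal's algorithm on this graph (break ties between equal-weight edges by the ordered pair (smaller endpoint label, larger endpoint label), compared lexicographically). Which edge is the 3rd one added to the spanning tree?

0-3

Kruskal's algorithm — process edges by increasing weight (ties by edge label):
1-2 (2): add — endpoints in different components.
2-3 (5): add — endpoints in different components.
0-3 (7): add — endpoints in different components.
0-4 (10): add — endpoints in different components.
The 3rd edge added is 0-3.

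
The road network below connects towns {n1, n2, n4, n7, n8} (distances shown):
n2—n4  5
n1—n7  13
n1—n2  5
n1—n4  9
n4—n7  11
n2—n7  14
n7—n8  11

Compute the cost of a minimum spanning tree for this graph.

32

Grow the tree from n1 using Prim:
Step 1: frontier [n1—n2 5, n1—n4 9, n1—n7 13] → take n1—n2 (5); add n2.
Step 2: frontier [n1—n4 9, n1—n7 13, n2—n4 5, n2—n7 14] → take n2—n4 (5); add n4.
Step 3: frontier [n1—n7 13, n2—n7 14, n4—n7 11] → take n4—n7 (11); add n7.
Step 4: frontier [n7—n8 11] → take n7—n8 (11); add n8.
MST edges: n1—n2, n2—n4, n4—n7, n7—n8; total weight 5+5+11+11 = 32.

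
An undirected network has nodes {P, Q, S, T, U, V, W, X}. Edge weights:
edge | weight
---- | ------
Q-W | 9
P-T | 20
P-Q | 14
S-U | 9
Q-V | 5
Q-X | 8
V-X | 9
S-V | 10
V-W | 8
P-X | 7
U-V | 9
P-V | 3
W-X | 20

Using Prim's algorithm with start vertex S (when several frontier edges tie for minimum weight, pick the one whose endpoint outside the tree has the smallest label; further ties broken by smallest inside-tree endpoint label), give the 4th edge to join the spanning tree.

Q-V

Prim, starting at S.
Step 1: frontier [S-U 9, S-V 10] → take S-U (9); add U.
Step 2: frontier [S-V 10, U-V 9] → take U-V (9); add V.
Step 3: frontier [P-V 3, Q-V 5, V-W 8, V-X 9] → take P-V (3); add P.
Step 4: frontier [P-X 7, P-Q 14, P-T 20, Q-V 5, V-W 8, V-X 9] → take Q-V (5); add Q.
Step 5: frontier [P-X 7, P-T 20, Q-X 8, Q-W 9, V-W 8, V-X 9] → take P-X (7); add X.
Step 6: frontier [P-T 20, Q-W 9, V-W 8, W-X 20] → take V-W (8); add W.
Step 7: frontier [P-T 20] → take P-T (20); add T.
The 4th edge added is Q-V.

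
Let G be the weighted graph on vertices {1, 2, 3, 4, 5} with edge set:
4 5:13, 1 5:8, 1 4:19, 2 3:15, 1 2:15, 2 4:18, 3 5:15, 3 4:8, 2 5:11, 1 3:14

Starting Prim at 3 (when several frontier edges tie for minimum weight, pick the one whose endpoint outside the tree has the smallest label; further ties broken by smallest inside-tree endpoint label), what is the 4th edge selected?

Prim's algorithm from 3:
Step 1: cheapest edge leaving the tree is 3 4 (8); add 4.
Step 2: cheapest edge leaving the tree is 4 5 (13); add 5.
Step 3: cheapest edge leaving the tree is 1 5 (8); add 1.
Step 4: cheapest edge leaving the tree is 2 5 (11); add 2.
The 4th edge added is 2 5.

2-5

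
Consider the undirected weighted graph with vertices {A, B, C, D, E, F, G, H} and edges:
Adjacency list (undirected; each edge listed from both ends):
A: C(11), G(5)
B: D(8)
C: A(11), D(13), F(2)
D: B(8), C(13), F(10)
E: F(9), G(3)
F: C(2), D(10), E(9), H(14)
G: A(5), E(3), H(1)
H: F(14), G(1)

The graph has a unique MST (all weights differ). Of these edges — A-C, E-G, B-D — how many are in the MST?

Kruskal: consider edges lightest-first.
G-H (1): add — endpoints in different components.
C-F (2): add — endpoints in different components.
E-G (3): add — endpoints in different components.
A-G (5): add — endpoints in different components.
B-D (8): add — endpoints in different components.
E-F (9): add — endpoints in different components.
D-F (10): add — endpoints in different components.
MST edge set: {G-H, C-F, E-G, A-G, B-D, E-F, D-F}.
Of the listed edges, {E-G, B-D} are in the MST → 2.

2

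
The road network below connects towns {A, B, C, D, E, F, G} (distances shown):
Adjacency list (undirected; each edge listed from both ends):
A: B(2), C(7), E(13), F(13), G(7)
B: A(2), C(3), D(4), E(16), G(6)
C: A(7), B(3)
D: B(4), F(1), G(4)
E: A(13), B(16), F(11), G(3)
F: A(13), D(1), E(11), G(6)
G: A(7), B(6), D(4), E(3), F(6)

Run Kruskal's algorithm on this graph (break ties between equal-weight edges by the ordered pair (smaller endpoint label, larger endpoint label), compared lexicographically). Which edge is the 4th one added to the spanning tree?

E-G

Sort edges by weight, then run Kruskal:
D F (1): add. Components now {A} {B} {C} {D,F} {E} {G}
A B (2): add. Components now {A,B} {C} {D,F} {E} {G}
B C (3): add. Components now {A,B,C} {D,F} {E} {G}
E G (3): add. Components now {A,B,C} {D,F} {E,G}
B D (4): add. Components now {A,B,C,D,F} {E,G}
D G (4): add. Components now {A,B,C,D,E,F,G}
The 4th edge added is E G.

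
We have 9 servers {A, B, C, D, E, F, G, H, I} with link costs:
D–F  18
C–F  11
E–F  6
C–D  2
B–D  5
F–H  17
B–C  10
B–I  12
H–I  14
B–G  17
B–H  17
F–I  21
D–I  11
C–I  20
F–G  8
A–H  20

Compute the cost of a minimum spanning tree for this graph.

Kruskal: consider edges lightest-first.
C–D (2): add — endpoints in different components.
B–D (5): add — endpoints in different components.
E–F (6): add — endpoints in different components.
F–G (8): add — endpoints in different components.
B–C (10): skip — B and C already connected.
C–F (11): add — endpoints in different components.
D–I (11): add — endpoints in different components.
B–I (12): skip — B and I already connected.
H–I (14): add — endpoints in different components.
B–G (17): skip — B and G already connected.
B–H (17): skip — B and H already connected.
F–H (17): skip — F and H already connected.
D–F (18): skip — D and F already connected.
A–H (20): add — endpoints in different components.
MST edges: C–D, B–D, E–F, F–G, C–F, D–I, H–I, A–H; total weight 2+5+6+8+11+11+14+20 = 77.

77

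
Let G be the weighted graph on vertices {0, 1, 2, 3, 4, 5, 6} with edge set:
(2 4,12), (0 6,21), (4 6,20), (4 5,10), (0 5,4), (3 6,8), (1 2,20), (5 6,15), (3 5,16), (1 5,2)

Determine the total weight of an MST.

Sort edges by weight, then run Kruskal:
1 5 (2): add — endpoints in different components.
0 5 (4): add — endpoints in different components.
3 6 (8): add — endpoints in different components.
4 5 (10): add — endpoints in different components.
2 4 (12): add — endpoints in different components.
5 6 (15): add — endpoints in different components.
MST edges: 1 5, 0 5, 3 6, 4 5, 2 4, 5 6; total weight 2+4+8+10+12+15 = 51.

51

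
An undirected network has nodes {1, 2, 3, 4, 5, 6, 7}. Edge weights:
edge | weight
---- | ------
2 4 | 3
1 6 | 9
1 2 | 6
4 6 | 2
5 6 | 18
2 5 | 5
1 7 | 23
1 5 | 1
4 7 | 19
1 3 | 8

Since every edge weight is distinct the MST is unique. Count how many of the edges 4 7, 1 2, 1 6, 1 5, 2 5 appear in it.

3

Kruskal's algorithm — process edges by increasing weight (ties by edge label):
1 5 (1): add. Components now {1,5} {2} {3} {4} {6} {7}
4 6 (2): add. Components now {1,5} {2} {3} {4,6} {7}
2 4 (3): add. Components now {1,5} {2,4,6} {3} {7}
2 5 (5): add. Components now {1,2,4,5,6} {3} {7}
1 2 (6): skip — 1 and 2 already connected.
1 3 (8): add. Components now {1,2,3,4,5,6} {7}
1 6 (9): skip — 1 and 6 already connected.
5 6 (18): skip — 5 and 6 already connected.
4 7 (19): add. Components now {1,2,3,4,5,6,7}
MST edge set: {1 5, 4 6, 2 4, 2 5, 1 3, 4 7}.
Of the listed edges, {4 7, 1 5, 2 5} are in the MST → 3.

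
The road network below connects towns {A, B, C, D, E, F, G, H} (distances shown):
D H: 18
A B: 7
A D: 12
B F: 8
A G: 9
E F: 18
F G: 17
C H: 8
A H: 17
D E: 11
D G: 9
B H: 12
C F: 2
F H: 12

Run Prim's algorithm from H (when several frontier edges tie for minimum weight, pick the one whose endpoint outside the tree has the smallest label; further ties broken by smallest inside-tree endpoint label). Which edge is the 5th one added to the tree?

A-G

Prim, starting at H.
Step 1: frontier [C H 8, B H 12, F H 12, A H 17, D H 18] → take C H (8); add C.
Step 2: frontier [C F 2, B H 12, F H 12, A H 17, D H 18] → take C F (2); add F.
Step 3: frontier [B F 8, F G 17, E F 18, B H 12, A H 17, D H 18] → take B F (8); add B.
Step 4: frontier [A B 7, F G 17, E F 18, A H 17, D H 18] → take A B (7); add A.
Step 5: frontier [A G 9, A D 12, F G 17, E F 18, D H 18] → take A G (9); add G.
Step 6: frontier [A D 12, E F 18, D G 9, D H 18] → take D G (9); add D.
Step 7: frontier [D E 11, E F 18] → take D E (11); add E.
The 5th edge added is A G.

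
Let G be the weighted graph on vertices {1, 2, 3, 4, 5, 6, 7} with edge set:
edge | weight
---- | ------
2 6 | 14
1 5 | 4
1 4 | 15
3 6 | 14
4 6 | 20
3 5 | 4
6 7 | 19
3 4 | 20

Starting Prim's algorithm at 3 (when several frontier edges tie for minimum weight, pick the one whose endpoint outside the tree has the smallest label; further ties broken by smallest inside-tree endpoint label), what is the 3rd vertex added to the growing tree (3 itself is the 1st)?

Prim, starting at 3.
Step 1: cheapest edge leaving the tree is 3 5 (4); add 5.
Step 2: cheapest edge leaving the tree is 1 5 (4); add 1.
Step 3: cheapest edge leaving the tree is 3 6 (14); add 6.
Step 4: cheapest edge leaving the tree is 2 6 (14); add 2.
Step 5: cheapest edge leaving the tree is 1 4 (15); add 4.
Step 6: cheapest edge leaving the tree is 6 7 (19); add 7.
Vertex order: 3, 5, 1, 6, 2, 4, 7. The 3rd vertex is 1.

1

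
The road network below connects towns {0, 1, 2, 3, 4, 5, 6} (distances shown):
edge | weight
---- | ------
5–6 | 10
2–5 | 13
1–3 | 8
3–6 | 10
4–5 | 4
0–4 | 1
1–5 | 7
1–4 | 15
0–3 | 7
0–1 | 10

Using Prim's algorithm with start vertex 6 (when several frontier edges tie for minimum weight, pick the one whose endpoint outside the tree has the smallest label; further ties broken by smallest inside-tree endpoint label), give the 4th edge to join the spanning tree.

4-5

Grow the tree from 6 using Prim:
Step 1: cheapest edge leaving the tree is 3–6 (10); add 3.
Step 2: cheapest edge leaving the tree is 0–3 (7); add 0.
Step 3: cheapest edge leaving the tree is 0–4 (1); add 4.
Step 4: cheapest edge leaving the tree is 4–5 (4); add 5.
Step 5: cheapest edge leaving the tree is 1–5 (7); add 1.
Step 6: cheapest edge leaving the tree is 2–5 (13); add 2.
The 4th edge added is 4–5.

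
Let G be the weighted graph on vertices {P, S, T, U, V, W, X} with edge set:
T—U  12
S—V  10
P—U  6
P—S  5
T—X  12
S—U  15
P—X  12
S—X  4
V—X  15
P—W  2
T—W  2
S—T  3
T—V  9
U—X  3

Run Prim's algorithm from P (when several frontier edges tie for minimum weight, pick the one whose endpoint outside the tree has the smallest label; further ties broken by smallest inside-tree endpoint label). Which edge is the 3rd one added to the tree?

S-T

Grow the tree from P using Prim:
Step 1: cheapest edge leaving the tree is P—W (2); add W.
Step 2: cheapest edge leaving the tree is T—W (2); add T.
Step 3: cheapest edge leaving the tree is S—T (3); add S.
Step 4: cheapest edge leaving the tree is S—X (4); add X.
Step 5: cheapest edge leaving the tree is U—X (3); add U.
Step 6: cheapest edge leaving the tree is T—V (9); add V.
The 3rd edge added is S—T.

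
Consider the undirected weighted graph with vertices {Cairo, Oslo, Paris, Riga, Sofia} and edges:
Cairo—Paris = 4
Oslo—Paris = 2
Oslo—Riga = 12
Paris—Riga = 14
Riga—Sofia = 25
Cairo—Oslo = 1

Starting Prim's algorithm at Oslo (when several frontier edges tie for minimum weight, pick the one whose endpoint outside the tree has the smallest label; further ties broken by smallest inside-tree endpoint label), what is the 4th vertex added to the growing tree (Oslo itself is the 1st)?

Grow the tree from Oslo using Prim:
Step 1: frontier [Cairo—Oslo 1, Oslo—Paris 2, Oslo—Riga 12] → take Cairo—Oslo (1); add Cairo.
Step 2: frontier [Cairo—Paris 4, Oslo—Paris 2, Oslo—Riga 12] → take Oslo—Paris (2); add Paris.
Step 3: frontier [Oslo—Riga 12, Paris—Riga 14] → take Oslo—Riga (12); add Riga.
Step 4: frontier [Riga—Sofia 25] → take Riga—Sofia (25); add Sofia.
Vertex order: Oslo, Cairo, Paris, Riga, Sofia. The 4th vertex is Riga.

Riga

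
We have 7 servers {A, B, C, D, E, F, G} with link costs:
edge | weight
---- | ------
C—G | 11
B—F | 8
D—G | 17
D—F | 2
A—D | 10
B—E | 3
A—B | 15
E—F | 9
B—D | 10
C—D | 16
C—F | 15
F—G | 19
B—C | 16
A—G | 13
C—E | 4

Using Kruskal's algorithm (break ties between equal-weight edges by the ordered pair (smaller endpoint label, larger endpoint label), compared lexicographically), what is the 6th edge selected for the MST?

C-G

Kruskal: consider edges lightest-first.
D—F (2): add. Components now {A} {B} {C} {D,F} {E} {G}
B—E (3): add. Components now {A} {B,E} {C} {D,F} {G}
C—E (4): add. Components now {A} {B,C,E} {D,F} {G}
B—F (8): add. Components now {A} {B,C,D,E,F} {G}
E—F (9): skip — E and F already connected.
A—D (10): add. Components now {A,B,C,D,E,F} {G}
B—D (10): skip — B and D already connected.
C—G (11): add. Components now {A,B,C,D,E,F,G}
The 6th edge added is C—G.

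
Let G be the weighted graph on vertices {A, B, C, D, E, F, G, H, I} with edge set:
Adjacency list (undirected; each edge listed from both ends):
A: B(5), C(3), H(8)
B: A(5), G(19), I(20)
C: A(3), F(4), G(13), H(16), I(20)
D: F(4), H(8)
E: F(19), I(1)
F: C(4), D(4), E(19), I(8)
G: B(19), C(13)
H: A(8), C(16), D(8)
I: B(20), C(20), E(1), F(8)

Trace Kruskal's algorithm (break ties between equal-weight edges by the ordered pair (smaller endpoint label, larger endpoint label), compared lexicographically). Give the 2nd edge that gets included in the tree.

Kruskal's algorithm — process edges by increasing weight (ties by edge label):
E I (1): add — endpoints in different components.
A C (3): add — endpoints in different components.
C F (4): add — endpoints in different components.
D F (4): add — endpoints in different components.
A B (5): add — endpoints in different components.
A H (8): add — endpoints in different components.
D H (8): skip — D and H already connected.
F I (8): add — endpoints in different components.
C G (13): add — endpoints in different components.
The 2nd edge added is A C.

A-C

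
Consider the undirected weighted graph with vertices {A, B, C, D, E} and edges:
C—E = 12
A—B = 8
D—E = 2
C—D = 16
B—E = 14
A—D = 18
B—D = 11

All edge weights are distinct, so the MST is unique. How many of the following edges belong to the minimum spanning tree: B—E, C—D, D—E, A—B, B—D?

3

Kruskal's algorithm — process edges by increasing weight (ties by edge label):
D—E (2): add. Components now {A} {B} {C} {D,E}
A—B (8): add. Components now {A,B} {C} {D,E}
B—D (11): add. Components now {A,B,D,E} {C}
C—E (12): add. Components now {A,B,C,D,E}
MST edge set: {D—E, A—B, B—D, C—E}.
Of the listed edges, {D—E, A—B, B—D} are in the MST → 3.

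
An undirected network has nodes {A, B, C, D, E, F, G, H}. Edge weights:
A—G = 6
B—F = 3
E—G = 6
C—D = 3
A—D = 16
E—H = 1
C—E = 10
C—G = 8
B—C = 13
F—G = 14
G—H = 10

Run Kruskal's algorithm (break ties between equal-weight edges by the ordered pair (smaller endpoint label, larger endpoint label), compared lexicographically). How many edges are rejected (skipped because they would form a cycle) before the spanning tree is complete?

2

Kruskal's algorithm — process edges by increasing weight (ties by edge label):
E—H (1): add — endpoints in different components.
B—F (3): add — endpoints in different components.
C—D (3): add — endpoints in different components.
A—G (6): add — endpoints in different components.
E—G (6): add — endpoints in different components.
C—G (8): add — endpoints in different components.
C—E (10): skip — C and E already connected.
G—H (10): skip — G and H already connected.
B—C (13): add — endpoints in different components.
Edges rejected before the tree was complete: 2.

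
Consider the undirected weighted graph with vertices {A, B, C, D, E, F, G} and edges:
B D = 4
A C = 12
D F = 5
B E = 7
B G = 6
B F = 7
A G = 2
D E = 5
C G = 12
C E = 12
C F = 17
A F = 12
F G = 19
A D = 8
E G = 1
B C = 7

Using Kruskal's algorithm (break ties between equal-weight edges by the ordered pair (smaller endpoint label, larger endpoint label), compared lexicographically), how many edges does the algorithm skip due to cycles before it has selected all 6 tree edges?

Kruskal's algorithm — process edges by increasing weight (ties by edge label):
E G (1): add. Components now {A} {B} {C} {D} {E,G} {F}
A G (2): add. Components now {A,E,G} {B} {C} {D} {F}
B D (4): add. Components now {A,E,G} {B,D} {C} {F}
D E (5): add. Components now {A,B,D,E,G} {C} {F}
D F (5): add. Components now {A,B,D,E,F,G} {C}
B G (6): skip — B and G already connected.
B C (7): add. Components now {A,B,C,D,E,F,G}
Edges rejected before the tree was complete: 1.

1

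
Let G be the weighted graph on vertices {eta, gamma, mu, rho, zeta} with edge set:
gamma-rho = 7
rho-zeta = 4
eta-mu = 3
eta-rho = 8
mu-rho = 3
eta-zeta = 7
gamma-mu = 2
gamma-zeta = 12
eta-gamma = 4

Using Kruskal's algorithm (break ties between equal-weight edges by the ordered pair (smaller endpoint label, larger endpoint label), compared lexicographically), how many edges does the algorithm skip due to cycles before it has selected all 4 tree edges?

Sort edges by weight, then run Kruskal:
gamma-mu (2): add. Components now {eta} {zeta} {gamma,mu} {rho}
eta-mu (3): add. Components now {eta,gamma,mu} {zeta} {rho}
mu-rho (3): add. Components now {eta,gamma,mu,rho} {zeta}
eta-gamma (4): skip — eta and gamma already connected.
rho-zeta (4): add. Components now {eta,gamma,mu,rho,zeta}
Edges rejected before the tree was complete: 1.

1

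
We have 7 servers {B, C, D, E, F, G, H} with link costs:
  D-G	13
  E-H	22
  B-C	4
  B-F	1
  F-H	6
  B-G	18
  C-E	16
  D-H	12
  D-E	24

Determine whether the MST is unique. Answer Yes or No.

Sort edges by weight, then run Kruskal:
B-F (1): add — endpoints in different components.
B-C (4): add — endpoints in different components.
F-H (6): add — endpoints in different components.
D-H (12): add — endpoints in different components.
D-G (13): add — endpoints in different components.
C-E (16): add — endpoints in different components.
Every non-tree edge has weight strictly greater than the heaviest edge on the tree path between its endpoints, so the MST is unique.

Yes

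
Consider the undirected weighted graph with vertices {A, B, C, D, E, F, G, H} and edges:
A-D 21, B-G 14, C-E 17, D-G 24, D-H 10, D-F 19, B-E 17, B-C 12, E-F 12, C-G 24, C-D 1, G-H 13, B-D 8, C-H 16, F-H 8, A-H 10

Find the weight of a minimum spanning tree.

Prim, starting at D.
Step 1: cheapest edge leaving the tree is C-D (1); add C.
Step 2: cheapest edge leaving the tree is B-D (8); add B.
Step 3: cheapest edge leaving the tree is D-H (10); add H.
Step 4: cheapest edge leaving the tree is F-H (8); add F.
Step 5: cheapest edge leaving the tree is A-H (10); add A.
Step 6: cheapest edge leaving the tree is E-F (12); add E.
Step 7: cheapest edge leaving the tree is G-H (13); add G.
MST edges: C-D, B-D, D-H, F-H, A-H, E-F, G-H; total weight 1+8+10+8+10+12+13 = 62.

62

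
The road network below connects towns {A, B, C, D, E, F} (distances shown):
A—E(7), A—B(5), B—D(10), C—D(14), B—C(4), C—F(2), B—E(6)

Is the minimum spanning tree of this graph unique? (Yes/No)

Sort edges by weight, then run Kruskal:
C—F (2): add. Components now {A} {B} {C,F} {D} {E}
B—C (4): add. Components now {A} {B,C,F} {D} {E}
A—B (5): add. Components now {A,B,C,F} {D} {E}
B—E (6): add. Components now {A,B,C,E,F} {D}
A—E (7): skip — A and E already connected.
B—D (10): add. Components now {A,B,C,D,E,F}
Every non-tree edge has weight strictly greater than the heaviest edge on the tree path between its endpoints, so the MST is unique.

Yes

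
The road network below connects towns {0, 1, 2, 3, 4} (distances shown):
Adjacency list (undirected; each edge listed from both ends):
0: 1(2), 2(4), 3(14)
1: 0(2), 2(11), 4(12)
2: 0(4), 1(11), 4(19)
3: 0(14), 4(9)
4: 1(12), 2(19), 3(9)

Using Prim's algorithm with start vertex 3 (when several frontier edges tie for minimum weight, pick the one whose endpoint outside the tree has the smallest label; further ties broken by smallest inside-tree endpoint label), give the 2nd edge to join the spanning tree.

Prim, starting at 3.
Step 1: cheapest edge leaving the tree is 3 4 (9); add 4.
Step 2: cheapest edge leaving the tree is 1 4 (12); add 1.
Step 3: cheapest edge leaving the tree is 0 1 (2); add 0.
Step 4: cheapest edge leaving the tree is 0 2 (4); add 2.
The 2nd edge added is 1 4.

1-4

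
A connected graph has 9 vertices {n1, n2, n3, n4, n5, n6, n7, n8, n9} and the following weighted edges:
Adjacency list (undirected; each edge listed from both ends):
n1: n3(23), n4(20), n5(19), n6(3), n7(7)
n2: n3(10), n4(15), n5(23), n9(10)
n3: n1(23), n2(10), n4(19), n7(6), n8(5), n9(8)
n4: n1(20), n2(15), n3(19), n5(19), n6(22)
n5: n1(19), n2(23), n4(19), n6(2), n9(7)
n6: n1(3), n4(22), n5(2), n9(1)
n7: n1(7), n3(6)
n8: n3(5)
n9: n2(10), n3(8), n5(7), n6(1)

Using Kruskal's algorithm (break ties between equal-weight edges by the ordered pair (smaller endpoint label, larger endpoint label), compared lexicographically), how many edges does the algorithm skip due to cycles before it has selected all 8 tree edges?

Sort edges by weight, then run Kruskal:
n6 n9 (1): add — endpoints in different components.
n5 n6 (2): add — endpoints in different components.
n1 n6 (3): add — endpoints in different components.
n3 n8 (5): add — endpoints in different components.
n3 n7 (6): add — endpoints in different components.
n1 n7 (7): add — endpoints in different components.
n5 n9 (7): skip — n9 and n5 already connected.
n3 n9 (8): skip — n9 and n3 already connected.
n2 n3 (10): add — endpoints in different components.
n2 n9 (10): skip — n9 and n2 already connected.
n2 n4 (15): add — endpoints in different components.
Edges rejected before the tree was complete: 3.

3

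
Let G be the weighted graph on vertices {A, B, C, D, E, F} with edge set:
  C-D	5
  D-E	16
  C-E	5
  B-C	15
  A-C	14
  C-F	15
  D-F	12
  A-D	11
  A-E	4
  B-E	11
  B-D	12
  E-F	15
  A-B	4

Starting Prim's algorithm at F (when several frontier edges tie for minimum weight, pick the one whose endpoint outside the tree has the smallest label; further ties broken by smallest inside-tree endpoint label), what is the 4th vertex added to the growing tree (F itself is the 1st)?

E

Prim's algorithm from F:
Step 1: cheapest edge leaving the tree is D-F (12); add D.
Step 2: cheapest edge leaving the tree is C-D (5); add C.
Step 3: cheapest edge leaving the tree is C-E (5); add E.
Step 4: cheapest edge leaving the tree is A-E (4); add A.
Step 5: cheapest edge leaving the tree is A-B (4); add B.
Vertex order: F, D, C, E, A, B. The 4th vertex is E.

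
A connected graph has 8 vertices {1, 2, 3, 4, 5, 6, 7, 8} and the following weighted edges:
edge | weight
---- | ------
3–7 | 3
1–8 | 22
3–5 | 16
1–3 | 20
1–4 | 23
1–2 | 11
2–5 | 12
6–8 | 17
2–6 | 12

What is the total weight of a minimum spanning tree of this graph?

94

Sort edges by weight, then run Kruskal:
3–7 (3): add — endpoints in different components.
1–2 (11): add — endpoints in different components.
2–5 (12): add — endpoints in different components.
2–6 (12): add — endpoints in different components.
3–5 (16): add — endpoints in different components.
6–8 (17): add — endpoints in different components.
1–3 (20): skip — 1 and 3 already connected.
1–8 (22): skip — 1 and 8 already connected.
1–4 (23): add — endpoints in different components.
MST edges: 3–7, 1–2, 2–5, 2–6, 3–5, 6–8, 1–4; total weight 3+11+12+12+16+17+23 = 94.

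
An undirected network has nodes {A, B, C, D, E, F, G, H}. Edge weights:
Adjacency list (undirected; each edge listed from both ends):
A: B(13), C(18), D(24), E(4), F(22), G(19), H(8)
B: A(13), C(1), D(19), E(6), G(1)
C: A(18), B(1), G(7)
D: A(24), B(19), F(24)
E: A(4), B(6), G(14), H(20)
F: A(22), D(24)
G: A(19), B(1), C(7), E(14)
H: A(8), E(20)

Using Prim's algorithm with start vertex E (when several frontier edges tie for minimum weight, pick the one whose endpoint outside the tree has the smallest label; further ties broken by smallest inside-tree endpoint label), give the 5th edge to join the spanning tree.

Grow the tree from E using Prim:
Step 1: cheapest edge leaving the tree is A–E (4); add A.
Step 2: cheapest edge leaving the tree is B–E (6); add B.
Step 3: cheapest edge leaving the tree is B–C (1); add C.
Step 4: cheapest edge leaving the tree is B–G (1); add G.
Step 5: cheapest edge leaving the tree is A–H (8); add H.
Step 6: cheapest edge leaving the tree is B–D (19); add D.
Step 7: cheapest edge leaving the tree is A–F (22); add F.
The 5th edge added is A–H.

A-H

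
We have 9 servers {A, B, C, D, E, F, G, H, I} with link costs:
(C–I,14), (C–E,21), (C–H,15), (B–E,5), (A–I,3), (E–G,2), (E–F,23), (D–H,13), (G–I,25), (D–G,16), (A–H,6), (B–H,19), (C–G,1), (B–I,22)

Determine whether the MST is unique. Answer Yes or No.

Yes

Kruskal's algorithm — process edges by increasing weight (ties by edge label):
C–G (1): add — endpoints in different components.
E–G (2): add — endpoints in different components.
A–I (3): add — endpoints in different components.
B–E (5): add — endpoints in different components.
A–H (6): add — endpoints in different components.
D–H (13): add — endpoints in different components.
C–I (14): add — endpoints in different components.
C–H (15): skip — C and H already connected.
D–G (16): skip — D and G already connected.
B–H (19): skip — B and H already connected.
C–E (21): skip — C and E already connected.
B–I (22): skip — B and I already connected.
E–F (23): add — endpoints in different components.
Every non-tree edge has weight strictly greater than the heaviest edge on the tree path between its endpoints, so the MST is unique.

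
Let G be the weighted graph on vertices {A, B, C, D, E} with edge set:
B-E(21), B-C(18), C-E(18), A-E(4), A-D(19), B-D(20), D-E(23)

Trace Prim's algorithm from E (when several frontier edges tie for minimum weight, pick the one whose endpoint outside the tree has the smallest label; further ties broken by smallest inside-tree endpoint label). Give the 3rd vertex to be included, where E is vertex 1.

C

Grow the tree from E using Prim:
Step 1: frontier [A-E 4, C-E 18, B-E 21, D-E 23] → take A-E (4); add A.
Step 2: frontier [A-D 19, C-E 18, B-E 21, D-E 23] → take C-E (18); add C.
Step 3: frontier [A-D 19, B-C 18, B-E 21, D-E 23] → take B-C (18); add B.
Step 4: frontier [A-D 19, B-D 20, D-E 23] → take A-D (19); add D.
Vertex order: E, A, C, B, D. The 3rd vertex is C.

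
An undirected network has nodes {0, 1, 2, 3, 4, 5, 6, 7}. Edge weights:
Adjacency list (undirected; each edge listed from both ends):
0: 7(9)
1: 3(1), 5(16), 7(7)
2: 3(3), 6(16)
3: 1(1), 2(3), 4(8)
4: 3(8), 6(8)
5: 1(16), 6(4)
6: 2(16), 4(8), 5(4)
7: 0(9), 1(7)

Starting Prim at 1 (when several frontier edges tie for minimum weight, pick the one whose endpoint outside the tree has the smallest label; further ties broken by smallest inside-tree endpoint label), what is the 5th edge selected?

Prim's algorithm from 1:
Step 1: frontier [1—3 1, 1—7 7, 1—5 16] → take 1—3 (1); add 3.
Step 2: frontier [1—7 7, 1—5 16, 2—3 3, 3—4 8] → take 2—3 (3); add 2.
Step 3: frontier [1—7 7, 1—5 16, 2—6 16, 3—4 8] → take 1—7 (7); add 7.
Step 4: frontier [1—5 16, 2—6 16, 3—4 8, 0—7 9] → take 3—4 (8); add 4.
Step 5: frontier [1—5 16, 2—6 16, 4—6 8, 0—7 9] → take 4—6 (8); add 6.
Step 6: frontier [1—5 16, 5—6 4, 0—7 9] → take 5—6 (4); add 5.
Step 7: frontier [0—7 9] → take 0—7 (9); add 0.
The 5th edge added is 4—6.

4-6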